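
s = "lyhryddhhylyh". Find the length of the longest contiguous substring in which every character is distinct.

add l: [l] len 1
add y: [l, y] len 2
add h: [l, y, h] len 3
add r: [l, y, h, r] len 4
add y (repeat y, move left end past it): [h, r, y] len 3
add d: [h, r, y, d] len 4
add d (repeat d, move left end past it): [d] len 1
add h: [d, h] len 2
add h (repeat h, move left end past it): [h] len 1
add y: [h, y] len 2
add l: [h, y, l] len 3
add y (repeat y, move left end past it): [l, y] len 2
add h: [l, y, h] len 3
Longest all-distinct length: 4.

4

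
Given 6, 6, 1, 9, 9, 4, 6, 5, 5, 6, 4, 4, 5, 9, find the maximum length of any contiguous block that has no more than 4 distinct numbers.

add 6: window [6] (1 distinct), len 1
add 6: window [6, 6] (1 distinct), len 2
add 1: window [6, 6, 1] (2 distinct), len 3
add 9: window [6, 6, 1, 9] (3 distinct), len 4
add 9: window [6, 6, 1, 9, 9] (3 distinct), len 5
add 4: window [6, 6, 1, 9, 9, 4] (4 distinct), len 6
add 6: window [6, 6, 1, 9, 9, 4, 6] (4 distinct), len 7
add 5: window [9, 9, 4, 6, 5] (4 distinct), len 5
add 5: window [9, 9, 4, 6, 5, 5] (4 distinct), len 6
add 6: window [9, 9, 4, 6, 5, 5, 6] (4 distinct), len 7
add 4: window [9, 9, 4, 6, 5, 5, 6, 4] (4 distinct), len 8
add 4: window [9, 9, 4, 6, 5, 5, 6, 4, 4] (4 distinct), len 9
add 5: window [9, 9, 4, 6, 5, 5, 6, 4, 4, 5] (4 distinct), len 10
add 9: window [9, 9, 4, 6, 5, 5, 6, 4, 4, 5, 9] (4 distinct), len 11
Longest length with ≤4 distinct: 11.

11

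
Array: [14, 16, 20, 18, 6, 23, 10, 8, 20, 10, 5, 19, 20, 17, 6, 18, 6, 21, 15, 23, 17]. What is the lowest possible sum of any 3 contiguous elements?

14 16 20 → sum 50
16 20 18 → sum 54
20 18 6 → sum 44
18 6 23 → sum 47
6 23 10 → sum 39
23 10 8 → sum 41
10 8 20 → sum 38
8 20 10 → sum 38
20 10 5 → sum 35
10 5 19 → sum 34
5 19 20 → sum 44
19 20 17 → sum 56
20 17 6 → sum 43
17 6 18 → sum 41
6 18 6 → sum 30
18 6 21 → sum 45
6 21 15 → sum 42
21 15 23 → sum 59
15 23 17 → sum 55
Lowest of these is 30.

30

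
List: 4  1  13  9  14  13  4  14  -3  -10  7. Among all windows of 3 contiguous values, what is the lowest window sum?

-6

4 1 13 → sum 18
1 13 9 → sum 23
13 9 14 → sum 36
9 14 13 → sum 36
14 13 4 → sum 31
13 4 14 → sum 31
4 14 -3 → sum 15
14 -3 -10 → sum 1
-3 -10 7 → sum -6
Lowest of these is -6.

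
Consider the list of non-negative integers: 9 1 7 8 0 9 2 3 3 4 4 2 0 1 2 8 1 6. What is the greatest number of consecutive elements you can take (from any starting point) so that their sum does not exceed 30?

11

[9] sum 9 len 1
[9, 1] sum 10 len 2
[9, 1, 7] sum 17 len 3
[9, 1, 7, 8] sum 25 len 4
[9, 1, 7, 8, 0] sum 25 len 5
[1, 7, 8, 0, 9] sum 25 len 5
[1, 7, 8, 0, 9, 2] sum 27 len 6
[1, 7, 8, 0, 9, 2, 3] sum 30 len 7
[8, 0, 9, 2, 3, 3] sum 25 len 6
[8, 0, 9, 2, 3, 3, 4] sum 29 len 7
[0, 9, 2, 3, 3, 4, 4] sum 25 len 7
[0, 9, 2, 3, 3, 4, 4, 2] sum 27 len 8
[0, 9, 2, 3, 3, 4, 4, 2, 0] sum 27 len 9
[0, 9, 2, 3, 3, 4, 4, 2, 0, 1] sum 28 len 10
[0, 9, 2, 3, 3, 4, 4, 2, 0, 1, 2] sum 30 len 11
[2, 3, 3, 4, 4, 2, 0, 1, 2, 8] sum 29 len 10
[2, 3, 3, 4, 4, 2, 0, 1, 2, 8, 1] sum 30 len 11
[4, 4, 2, 0, 1, 2, 8, 1, 6] sum 28 len 9
Longest length seen: 11.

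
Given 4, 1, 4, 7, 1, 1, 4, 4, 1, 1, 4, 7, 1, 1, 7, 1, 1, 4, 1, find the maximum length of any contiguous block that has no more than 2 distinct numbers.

Extend right; when distinct count exceeds 2, shrink from the left:
add 4: window [4] (1 distinct), len 1
add 1: window [4, 1] (2 distinct), len 2
add 4: window [4, 1, 4] (2 distinct), len 3
add 7: window [4, 7] (2 distinct), len 2
add 1: window [7, 1] (2 distinct), len 2
add 1: window [7, 1, 1] (2 distinct), len 3
add 4: window [1, 1, 4] (2 distinct), len 3
add 4: window [1, 1, 4, 4] (2 distinct), len 4
add 1: window [1, 1, 4, 4, 1] (2 distinct), len 5
add 1: window [1, 1, 4, 4, 1, 1] (2 distinct), len 6
add 4: window [1, 1, 4, 4, 1, 1, 4] (2 distinct), len 7
add 7: window [4, 7] (2 distinct), len 2
add 1: window [7, 1] (2 distinct), len 2
add 1: window [7, 1, 1] (2 distinct), len 3
add 7: window [7, 1, 1, 7] (2 distinct), len 4
add 1: window [7, 1, 1, 7, 1] (2 distinct), len 5
add 1: window [7, 1, 1, 7, 1, 1] (2 distinct), len 6
add 4: window [1, 1, 4] (2 distinct), len 3
add 1: window [1, 1, 4, 1] (2 distinct), len 4
Longest length with ≤2 distinct: 7.

7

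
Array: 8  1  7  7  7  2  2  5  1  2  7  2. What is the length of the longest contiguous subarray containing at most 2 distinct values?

5

[8] 1 distinct, len 1
[8, 1] 2 distinct, len 2
[1, 7] 2 distinct, len 2
[1, 7, 7] 2 distinct, len 3
[1, 7, 7, 7] 2 distinct, len 4
[7, 7, 7, 2] 2 distinct, len 4
[7, 7, 7, 2, 2] 2 distinct, len 5
[2, 2, 5] 2 distinct, len 3
[5, 1] 2 distinct, len 2
[1, 2] 2 distinct, len 2
[2, 7] 2 distinct, len 2
[2, 7, 2] 2 distinct, len 3
Longest length with ≤2 distinct: 5.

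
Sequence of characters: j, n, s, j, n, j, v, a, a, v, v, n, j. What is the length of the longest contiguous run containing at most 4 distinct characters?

add j: window [j] (1 distinct), len 1
add n: window [j, n] (2 distinct), len 2
add s: window [j, n, s] (3 distinct), len 3
add j: window [j, n, s, j] (3 distinct), len 4
add n: window [j, n, s, j, n] (3 distinct), len 5
add j: window [j, n, s, j, n, j] (3 distinct), len 6
add v: window [j, n, s, j, n, j, v] (4 distinct), len 7
add a: window [j, n, j, v, a] (4 distinct), len 5
add a: window [j, n, j, v, a, a] (4 distinct), len 6
add v: window [j, n, j, v, a, a, v] (4 distinct), len 7
add v: window [j, n, j, v, a, a, v, v] (4 distinct), len 8
add n: window [j, n, j, v, a, a, v, v, n] (4 distinct), len 9
add j: window [j, n, j, v, a, a, v, v, n, j] (4 distinct), len 10
Longest length with ≤4 distinct: 10.

10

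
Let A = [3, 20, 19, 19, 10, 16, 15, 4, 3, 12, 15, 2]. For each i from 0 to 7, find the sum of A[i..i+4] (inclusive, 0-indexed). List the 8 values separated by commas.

Sliding a size-5 window across the 12 values:
(3, 20, 19, 19, 10) → sum 71
(20, 19, 19, 10, 16) → sum 84
(19, 19, 10, 16, 15) → sum 79
(19, 10, 16, 15, 4) → sum 64
(10, 16, 15, 4, 3) → sum 48
(16, 15, 4, 3, 12) → sum 50
(15, 4, 3, 12, 15) → sum 49
(4, 3, 12, 15, 2) → sum 36

71, 84, 79, 64, 48, 50, 49, 36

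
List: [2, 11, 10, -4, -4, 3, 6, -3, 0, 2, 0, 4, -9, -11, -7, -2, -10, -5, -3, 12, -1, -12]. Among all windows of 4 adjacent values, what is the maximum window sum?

[2, 11, 10, -4] → sum 19
[11, 10, -4, -4] → sum 13
[10, -4, -4, 3] → sum 5
[-4, -4, 3, 6] → sum 1
[-4, 3, 6, -3] → sum 2
[3, 6, -3, 0] → sum 6
[6, -3, 0, 2] → sum 5
[-3, 0, 2, 0] → sum -1
[0, 2, 0, 4] → sum 6
[2, 0, 4, -9] → sum -3
[0, 4, -9, -11] → sum -16
[4, -9, -11, -7] → sum -23
[-9, -11, -7, -2] → sum -29
[-11, -7, -2, -10] → sum -30
[-7, -2, -10, -5] → sum -24
[-2, -10, -5, -3] → sum -20
[-10, -5, -3, 12] → sum -6
[-5, -3, 12, -1] → sum 3
[-3, 12, -1, -12] → sum -4
Maximum of these is 19.

19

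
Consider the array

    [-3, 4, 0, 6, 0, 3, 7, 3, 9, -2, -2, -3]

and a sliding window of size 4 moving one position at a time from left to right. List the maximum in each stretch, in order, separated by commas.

6, 6, 6, 7, 7, 9, 9, 9, 9

(-3, 4, 0, 6) → max 6
(4, 0, 6, 0) → max 6
(0, 6, 0, 3) → max 6
(6, 0, 3, 7) → max 7
(0, 3, 7, 3) → max 7
(3, 7, 3, 9) → max 9
(7, 3, 9, -2) → max 9
(3, 9, -2, -2) → max 9
(9, -2, -2, -3) → max 9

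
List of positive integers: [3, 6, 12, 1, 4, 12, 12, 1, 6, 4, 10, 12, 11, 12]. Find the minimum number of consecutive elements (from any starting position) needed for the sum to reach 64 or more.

Extend right; whenever the sum reaches 64, record the length and shrink from the left:
add 3: running sum 3 < 64
add 6: running sum 9 < 64
add 12: running sum 21 < 64
add 1: running sum 22 < 64
add 4: running sum 26 < 64
add 12: running sum 38 < 64
add 12: running sum 50 < 64
add 1: running sum 51 < 64
add 6: running sum 57 < 64
add 4: running sum 61 < 64
add 10: shortest ending here [6, 12, 1, 4, 12, 12, 1, 6, 4, 10] sum 68, len 10
add 12: shortest ending here [12, 1, 4, 12, 12, 1, 6, 4, 10, 12] sum 74, len 10
add 11: shortest ending here [12, 12, 1, 6, 4, 10, 12, 11] sum 68, len 8
add 12: shortest ending here [12, 1, 6, 4, 10, 12, 11, 12] sum 68, len 8
Shortest qualifying length: 8.

8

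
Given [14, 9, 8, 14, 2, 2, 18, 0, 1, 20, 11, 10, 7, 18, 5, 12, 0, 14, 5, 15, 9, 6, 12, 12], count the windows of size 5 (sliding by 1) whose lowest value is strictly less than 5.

[14, 9, 8, 14, 2] → min 2  < 5 ✓
[9, 8, 14, 2, 2] → min 2  < 5 ✓
[8, 14, 2, 2, 18] → min 2  < 5 ✓
[14, 2, 2, 18, 0] → min 0  < 5 ✓
[2, 2, 18, 0, 1] → min 0  < 5 ✓
[2, 18, 0, 1, 20] → min 0  < 5 ✓
[18, 0, 1, 20, 11] → min 0  < 5 ✓
[0, 1, 20, 11, 10] → min 0  < 5 ✓
[1, 20, 11, 10, 7] → min 1  < 5 ✓
[20, 11, 10, 7, 18] → min 7
[11, 10, 7, 18, 5] → min 5
[10, 7, 18, 5, 12] → min 5
[7, 18, 5, 12, 0] → min 0  < 5 ✓
[18, 5, 12, 0, 14] → min 0  < 5 ✓
[5, 12, 0, 14, 5] → min 0  < 5 ✓
[12, 0, 14, 5, 15] → min 0  < 5 ✓
[0, 14, 5, 15, 9] → min 0  < 5 ✓
[14, 5, 15, 9, 6] → min 5
[5, 15, 9, 6, 12] → min 5
[15, 9, 6, 12, 12] → min 6
14 windows satisfy the condition.

14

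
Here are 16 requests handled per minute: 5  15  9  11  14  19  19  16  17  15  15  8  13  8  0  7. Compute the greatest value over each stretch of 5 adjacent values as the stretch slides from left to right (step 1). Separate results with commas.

15, 19, 19, 19, 19, 19, 19, 17, 17, 15, 15, 13

(5, 15, 9, 11, 14) → max 15
(15, 9, 11, 14, 19) → max 19
(9, 11, 14, 19, 19) → max 19
(11, 14, 19, 19, 16) → max 19
(14, 19, 19, 16, 17) → max 19
(19, 19, 16, 17, 15) → max 19
(19, 16, 17, 15, 15) → max 19
(16, 17, 15, 15, 8) → max 17
(17, 15, 15, 8, 13) → max 17
(15, 15, 8, 13, 8) → max 15
(15, 8, 13, 8, 0) → max 15
(8, 13, 8, 0, 7) → max 13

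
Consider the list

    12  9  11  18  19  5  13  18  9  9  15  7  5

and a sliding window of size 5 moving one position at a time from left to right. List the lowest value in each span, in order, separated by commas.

Sliding a size-5 window across the 13 values:
12 9 11 18 19 → min 9
9 11 18 19 5 → min 5
11 18 19 5 13 → min 5
18 19 5 13 18 → min 5
19 5 13 18 9 → min 5
5 13 18 9 9 → min 5
13 18 9 9 15 → min 9
18 9 9 15 7 → min 7
9 9 15 7 5 → min 5

9, 5, 5, 5, 5, 5, 9, 7, 5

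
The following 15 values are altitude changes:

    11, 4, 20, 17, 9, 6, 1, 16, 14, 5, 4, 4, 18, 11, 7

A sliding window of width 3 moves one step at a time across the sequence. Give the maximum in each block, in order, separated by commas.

20, 20, 20, 17, 9, 16, 16, 16, 14, 5, 18, 18, 18

Sliding a size-3 window across the 15 values:
[11, 4, 20] → max 20
[4, 20, 17] → max 20
[20, 17, 9] → max 20
[17, 9, 6] → max 17
[9, 6, 1] → max 9
[6, 1, 16] → max 16
[1, 16, 14] → max 16
[16, 14, 5] → max 16
[14, 5, 4] → max 14
[5, 4, 4] → max 5
[4, 4, 18] → max 18
[4, 18, 11] → max 18
[18, 11, 7] → max 18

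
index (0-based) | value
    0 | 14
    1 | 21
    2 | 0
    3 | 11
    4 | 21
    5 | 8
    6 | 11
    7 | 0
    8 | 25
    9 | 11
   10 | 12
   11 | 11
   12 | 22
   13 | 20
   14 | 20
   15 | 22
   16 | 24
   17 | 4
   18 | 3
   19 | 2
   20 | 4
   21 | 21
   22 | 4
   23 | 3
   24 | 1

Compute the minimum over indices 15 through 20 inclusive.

Elements at indices 15..20: 22, 24, 4, 3, 2, 4
min(22, 24, 4, 3, 2, 4) = 2

2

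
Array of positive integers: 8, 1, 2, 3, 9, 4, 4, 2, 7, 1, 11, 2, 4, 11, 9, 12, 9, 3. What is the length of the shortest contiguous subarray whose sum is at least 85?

add 8: running sum 8 < 85
add 1: running sum 9 < 85
add 2: running sum 11 < 85
add 3: running sum 14 < 85
add 9: running sum 23 < 85
add 4: running sum 27 < 85
add 4: running sum 31 < 85
add 2: running sum 33 < 85
add 7: running sum 40 < 85
add 1: running sum 41 < 85
add 11: running sum 52 < 85
add 2: running sum 54 < 85
add 4: running sum 58 < 85
add 11: running sum 69 < 85
add 9: running sum 78 < 85
add 12: shortest ending here [8, 1, 2, 3, 9, 4, 4, 2, 7, 1, 11, 2, 4, 11, 9, 12] sum 90, len 16
add 9: shortest ending here [9, 4, 4, 2, 7, 1, 11, 2, 4, 11, 9, 12, 9] sum 85, len 13
add 3: shortest ending here [9, 4, 4, 2, 7, 1, 11, 2, 4, 11, 9, 12, 9, 3] sum 88, len 14
Shortest qualifying length: 13.

13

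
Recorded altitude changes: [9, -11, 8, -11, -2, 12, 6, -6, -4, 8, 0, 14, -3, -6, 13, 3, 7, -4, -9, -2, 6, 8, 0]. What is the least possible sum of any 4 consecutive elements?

Window sums for each of the 20 positions:
[9, -11, 8, -11] → sum -5
[-11, 8, -11, -2] → sum -16
[8, -11, -2, 12] → sum 7
[-11, -2, 12, 6] → sum 5
[-2, 12, 6, -6] → sum 10
[12, 6, -6, -4] → sum 8
[6, -6, -4, 8] → sum 4
[-6, -4, 8, 0] → sum -2
[-4, 8, 0, 14] → sum 18
[8, 0, 14, -3] → sum 19
[0, 14, -3, -6] → sum 5
[14, -3, -6, 13] → sum 18
[-3, -6, 13, 3] → sum 7
[-6, 13, 3, 7] → sum 17
[13, 3, 7, -4] → sum 19
[3, 7, -4, -9] → sum -3
[7, -4, -9, -2] → sum -8
[-4, -9, -2, 6] → sum -9
[-9, -2, 6, 8] → sum 3
[-2, 6, 8, 0] → sum 12
Least of these is -16.

-16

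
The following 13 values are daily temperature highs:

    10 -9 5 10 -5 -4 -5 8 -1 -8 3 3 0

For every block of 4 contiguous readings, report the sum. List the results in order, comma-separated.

16, 1, 6, -4, -6, -2, -6, 2, -3, -2

10 -9 5 10 → sum 16
-9 5 10 -5 → sum 1
5 10 -5 -4 → sum 6
10 -5 -4 -5 → sum -4
-5 -4 -5 8 → sum -6
-4 -5 8 -1 → sum -2
-5 8 -1 -8 → sum -6
8 -1 -8 3 → sum 2
-1 -8 3 3 → sum -3
-8 3 3 0 → sum -2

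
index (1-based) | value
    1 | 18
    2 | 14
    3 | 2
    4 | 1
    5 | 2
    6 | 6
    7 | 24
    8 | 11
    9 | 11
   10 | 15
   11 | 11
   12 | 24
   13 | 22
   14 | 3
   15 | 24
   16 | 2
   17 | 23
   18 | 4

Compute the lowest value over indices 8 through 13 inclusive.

Elements at indices 8..13: 11, 11, 15, 11, 24, 22
min(11, 11, 15, 11, 24, 22) = 11

11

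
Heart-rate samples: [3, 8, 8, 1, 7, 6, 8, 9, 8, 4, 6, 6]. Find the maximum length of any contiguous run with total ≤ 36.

6

add 3: [3] sum 3, len 1
add 8: [3, 8] sum 11, len 2
add 8: [3, 8, 8] sum 19, len 3
add 1: [3, 8, 8, 1] sum 20, len 4
add 7: [3, 8, 8, 1, 7] sum 27, len 5
add 6: [3, 8, 8, 1, 7, 6] sum 33, len 6
add 8: [8, 1, 7, 6, 8] sum 30, len 5
add 9: [1, 7, 6, 8, 9] sum 31, len 5
add 8: [6, 8, 9, 8] sum 31, len 4
add 4: [6, 8, 9, 8, 4] sum 35, len 5
add 6: [8, 9, 8, 4, 6] sum 35, len 5
add 6: [9, 8, 4, 6, 6] sum 33, len 5
Longest length seen: 6.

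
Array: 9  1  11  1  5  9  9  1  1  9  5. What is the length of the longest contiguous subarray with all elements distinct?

4

[9] len 1
[9, 1] len 2
[9, 1, 11] len 3
[11, 1] len 2
[11, 1, 5] len 3
[11, 1, 5, 9] len 4
[9] len 1
[9, 1] len 2
[1] len 1
[1, 9] len 2
[1, 9, 5] len 3
Longest all-distinct length: 4.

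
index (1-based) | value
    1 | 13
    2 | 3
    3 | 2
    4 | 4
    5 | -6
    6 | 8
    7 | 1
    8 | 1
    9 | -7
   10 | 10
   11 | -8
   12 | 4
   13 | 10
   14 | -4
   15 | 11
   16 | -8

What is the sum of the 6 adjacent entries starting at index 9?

5

Elements at indices 9..14: -7, 10, -8, 4, 10, -4
sum(-7, 10, -8, 4, 10, -4) = 5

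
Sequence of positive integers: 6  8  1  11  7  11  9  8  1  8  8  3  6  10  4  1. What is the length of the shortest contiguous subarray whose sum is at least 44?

add 6: running sum 6 < 44
add 8: running sum 14 < 44
add 1: running sum 15 < 44
add 11: running sum 26 < 44
add 7: running sum 33 < 44
end 5: [6, 8, 1, 11, 7, 11] sum 44, len 6
end 6: [8, 1, 11, 7, 11, 9] sum 47, len 6
end 7: [11, 7, 11, 9, 8] sum 46, len 5
end 8: [11, 7, 11, 9, 8, 1] sum 47, len 6
end 9: [7, 11, 9, 8, 1, 8] sum 44, len 6
end 10: [11, 9, 8, 1, 8, 8] sum 45, len 6
end 11: [11, 9, 8, 1, 8, 8, 3] sum 48, len 7
end 12: [11, 9, 8, 1, 8, 8, 3, 6] sum 54, len 8
end 13: [8, 1, 8, 8, 3, 6, 10] sum 44, len 7
end 14: [8, 1, 8, 8, 3, 6, 10, 4] sum 48, len 8
end 15: [8, 1, 8, 8, 3, 6, 10, 4, 1] sum 49, len 9
Shortest qualifying length: 5.

5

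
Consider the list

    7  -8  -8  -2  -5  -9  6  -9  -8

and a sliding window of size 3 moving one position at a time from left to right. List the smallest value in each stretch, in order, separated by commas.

-8, -8, -8, -9, -9, -9, -9

[7, -8, -8] → min -8
[-8, -8, -2] → min -8
[-8, -2, -5] → min -8
[-2, -5, -9] → min -9
[-5, -9, 6] → min -9
[-9, 6, -9] → min -9
[6, -9, -8] → min -9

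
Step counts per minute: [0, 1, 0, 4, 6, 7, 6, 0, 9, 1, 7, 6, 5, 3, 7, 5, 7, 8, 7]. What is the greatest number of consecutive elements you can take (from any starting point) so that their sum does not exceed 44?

add 0: [0] sum 0, len 1
add 1: [0, 1] sum 1, len 2
add 0: [0, 1, 0] sum 1, len 3
add 4: [0, 1, 0, 4] sum 5, len 4
add 6: [0, 1, 0, 4, 6] sum 11, len 5
add 7: [0, 1, 0, 4, 6, 7] sum 18, len 6
add 6: [0, 1, 0, 4, 6, 7, 6] sum 24, len 7
add 0: [0, 1, 0, 4, 6, 7, 6, 0] sum 24, len 8
add 9: [0, 1, 0, 4, 6, 7, 6, 0, 9] sum 33, len 9
add 1: [0, 1, 0, 4, 6, 7, 6, 0, 9, 1] sum 34, len 10
add 7: [0, 1, 0, 4, 6, 7, 6, 0, 9, 1, 7] sum 41, len 11
add 6: [6, 7, 6, 0, 9, 1, 7, 6] sum 42, len 8
add 5: [7, 6, 0, 9, 1, 7, 6, 5] sum 41, len 8
add 3: [7, 6, 0, 9, 1, 7, 6, 5, 3] sum 44, len 9
add 7: [6, 0, 9, 1, 7, 6, 5, 3, 7] sum 44, len 9
add 5: [0, 9, 1, 7, 6, 5, 3, 7, 5] sum 43, len 9
add 7: [1, 7, 6, 5, 3, 7, 5, 7] sum 41, len 8
add 8: [6, 5, 3, 7, 5, 7, 8] sum 41, len 7
add 7: [5, 3, 7, 5, 7, 8, 7] sum 42, len 7
Longest length seen: 11.

11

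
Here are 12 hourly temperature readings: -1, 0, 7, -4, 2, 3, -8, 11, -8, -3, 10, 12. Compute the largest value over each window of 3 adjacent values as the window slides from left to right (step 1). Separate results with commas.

-1 0 7 → max 7
0 7 -4 → max 7
7 -4 2 → max 7
-4 2 3 → max 3
2 3 -8 → max 3
3 -8 11 → max 11
-8 11 -8 → max 11
11 -8 -3 → max 11
-8 -3 10 → max 10
-3 10 12 → max 12

7, 7, 7, 3, 3, 11, 11, 11, 10, 12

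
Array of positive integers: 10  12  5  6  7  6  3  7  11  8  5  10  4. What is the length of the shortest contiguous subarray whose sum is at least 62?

9

add 10: running sum 10 < 62
add 12: running sum 22 < 62
add 5: running sum 27 < 62
add 6: running sum 33 < 62
add 7: running sum 40 < 62
add 6: running sum 46 < 62
add 3: running sum 49 < 62
add 7: running sum 56 < 62
add 11: shortest ending here [10, 12, 5, 6, 7, 6, 3, 7, 11] sum 67, len 9
add 8: shortest ending here [12, 5, 6, 7, 6, 3, 7, 11, 8] sum 65, len 9
add 5: shortest ending here [12, 5, 6, 7, 6, 3, 7, 11, 8, 5] sum 70, len 10
add 10: shortest ending here [6, 7, 6, 3, 7, 11, 8, 5, 10] sum 63, len 9
add 4: shortest ending here [6, 7, 6, 3, 7, 11, 8, 5, 10, 4] sum 67, len 10
Shortest qualifying length: 9.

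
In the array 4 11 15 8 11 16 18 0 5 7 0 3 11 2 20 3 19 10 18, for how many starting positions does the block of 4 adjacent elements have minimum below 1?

4 11 15 8 → min 4
11 15 8 11 → min 8
15 8 11 16 → min 8
8 11 16 18 → min 8
11 16 18 0 → min 0  < 1 ✓
16 18 0 5 → min 0  < 1 ✓
18 0 5 7 → min 0  < 1 ✓
0 5 7 0 → min 0  < 1 ✓
5 7 0 3 → min 0  < 1 ✓
7 0 3 11 → min 0  < 1 ✓
0 3 11 2 → min 0  < 1 ✓
3 11 2 20 → min 2
11 2 20 3 → min 2
2 20 3 19 → min 2
20 3 19 10 → min 3
3 19 10 18 → min 3
7 windows satisfy the condition.

7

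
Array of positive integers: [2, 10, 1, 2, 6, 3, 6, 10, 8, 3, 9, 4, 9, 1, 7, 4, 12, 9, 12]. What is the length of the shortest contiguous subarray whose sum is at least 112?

add 2: running sum 2 < 112
add 10: running sum 12 < 112
add 1: running sum 13 < 112
add 2: running sum 15 < 112
add 6: running sum 21 < 112
add 3: running sum 24 < 112
add 6: running sum 30 < 112
add 10: running sum 40 < 112
add 8: running sum 48 < 112
add 3: running sum 51 < 112
add 9: running sum 60 < 112
add 4: running sum 64 < 112
add 9: running sum 73 < 112
add 1: running sum 74 < 112
add 7: running sum 81 < 112
add 4: running sum 85 < 112
add 12: running sum 97 < 112
add 9: running sum 106 < 112
end 18: [10, 1, 2, 6, 3, 6, 10, 8, 3, 9, 4, 9, 1, 7, 4, 12, 9, 12] sum 116, len 18
Shortest qualifying length: 18.

18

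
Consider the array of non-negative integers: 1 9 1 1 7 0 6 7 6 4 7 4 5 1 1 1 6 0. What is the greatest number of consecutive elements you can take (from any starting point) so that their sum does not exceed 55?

14

add 1: [1] sum 1, len 1
add 9: [1, 9] sum 10, len 2
add 1: [1, 9, 1] sum 11, len 3
add 1: [1, 9, 1, 1] sum 12, len 4
add 7: [1, 9, 1, 1, 7] sum 19, len 5
add 0: [1, 9, 1, 1, 7, 0] sum 19, len 6
add 6: [1, 9, 1, 1, 7, 0, 6] sum 25, len 7
add 7: [1, 9, 1, 1, 7, 0, 6, 7] sum 32, len 8
add 6: [1, 9, 1, 1, 7, 0, 6, 7, 6] sum 38, len 9
add 4: [1, 9, 1, 1, 7, 0, 6, 7, 6, 4] sum 42, len 10
add 7: [1, 9, 1, 1, 7, 0, 6, 7, 6, 4, 7] sum 49, len 11
add 4: [1, 9, 1, 1, 7, 0, 6, 7, 6, 4, 7, 4] sum 53, len 12
add 5: [1, 1, 7, 0, 6, 7, 6, 4, 7, 4, 5] sum 48, len 11
add 1: [1, 1, 7, 0, 6, 7, 6, 4, 7, 4, 5, 1] sum 49, len 12
add 1: [1, 1, 7, 0, 6, 7, 6, 4, 7, 4, 5, 1, 1] sum 50, len 13
add 1: [1, 1, 7, 0, 6, 7, 6, 4, 7, 4, 5, 1, 1, 1] sum 51, len 14
add 6: [7, 0, 6, 7, 6, 4, 7, 4, 5, 1, 1, 1, 6] sum 55, len 13
add 0: [7, 0, 6, 7, 6, 4, 7, 4, 5, 1, 1, 1, 6, 0] sum 55, len 14
Longest length seen: 14.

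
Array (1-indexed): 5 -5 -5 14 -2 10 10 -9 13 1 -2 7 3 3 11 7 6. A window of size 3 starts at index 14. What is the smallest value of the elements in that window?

Elements at indices 14..16: 3, 11, 7
min(3, 11, 7) = 3

3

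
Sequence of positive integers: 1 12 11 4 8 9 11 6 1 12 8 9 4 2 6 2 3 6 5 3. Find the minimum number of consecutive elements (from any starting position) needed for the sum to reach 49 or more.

6

add 1: running sum 1 < 49
add 12: running sum 13 < 49
add 11: running sum 24 < 49
add 4: running sum 28 < 49
add 8: running sum 36 < 49
add 9: running sum 45 < 49
end 6: [12, 11, 4, 8, 9, 11] sum 55, len 6
end 7: [11, 4, 8, 9, 11, 6] sum 49, len 6
end 8: [11, 4, 8, 9, 11, 6, 1] sum 50, len 7
end 9: [4, 8, 9, 11, 6, 1, 12] sum 51, len 7
end 10: [8, 9, 11, 6, 1, 12, 8] sum 55, len 7
end 11: [9, 11, 6, 1, 12, 8, 9] sum 56, len 7
end 12: [11, 6, 1, 12, 8, 9, 4] sum 51, len 7
end 13: [11, 6, 1, 12, 8, 9, 4, 2] sum 53, len 8
end 14: [11, 6, 1, 12, 8, 9, 4, 2, 6] sum 59, len 9
end 15: [6, 1, 12, 8, 9, 4, 2, 6, 2] sum 50, len 9
end 16: [6, 1, 12, 8, 9, 4, 2, 6, 2, 3] sum 53, len 10
end 17: [12, 8, 9, 4, 2, 6, 2, 3, 6] sum 52, len 9
end 18: [12, 8, 9, 4, 2, 6, 2, 3, 6, 5] sum 57, len 10
end 19: [12, 8, 9, 4, 2, 6, 2, 3, 6, 5, 3] sum 60, len 11
Shortest qualifying length: 6.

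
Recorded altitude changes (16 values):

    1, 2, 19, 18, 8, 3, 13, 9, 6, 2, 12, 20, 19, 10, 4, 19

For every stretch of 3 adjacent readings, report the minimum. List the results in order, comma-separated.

(1, 2, 19) → min 1
(2, 19, 18) → min 2
(19, 18, 8) → min 8
(18, 8, 3) → min 3
(8, 3, 13) → min 3
(3, 13, 9) → min 3
(13, 9, 6) → min 6
(9, 6, 2) → min 2
(6, 2, 12) → min 2
(2, 12, 20) → min 2
(12, 20, 19) → min 12
(20, 19, 10) → min 10
(19, 10, 4) → min 4
(10, 4, 19) → min 4

1, 2, 8, 3, 3, 3, 6, 2, 2, 2, 12, 10, 4, 4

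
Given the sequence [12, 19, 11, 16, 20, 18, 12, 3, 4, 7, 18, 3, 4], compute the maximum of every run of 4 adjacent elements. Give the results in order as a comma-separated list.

[12, 19, 11, 16] → max 19
[19, 11, 16, 20] → max 20
[11, 16, 20, 18] → max 20
[16, 20, 18, 12] → max 20
[20, 18, 12, 3] → max 20
[18, 12, 3, 4] → max 18
[12, 3, 4, 7] → max 12
[3, 4, 7, 18] → max 18
[4, 7, 18, 3] → max 18
[7, 18, 3, 4] → max 18

19, 20, 20, 20, 20, 18, 12, 18, 18, 18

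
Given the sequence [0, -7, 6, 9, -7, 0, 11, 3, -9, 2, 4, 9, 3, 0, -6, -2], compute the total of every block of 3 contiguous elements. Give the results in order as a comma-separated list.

Sliding a size-3 window across the 16 values:
(0, -7, 6) → sum -1
(-7, 6, 9) → sum 8
(6, 9, -7) → sum 8
(9, -7, 0) → sum 2
(-7, 0, 11) → sum 4
(0, 11, 3) → sum 14
(11, 3, -9) → sum 5
(3, -9, 2) → sum -4
(-9, 2, 4) → sum -3
(2, 4, 9) → sum 15
(4, 9, 3) → sum 16
(9, 3, 0) → sum 12
(3, 0, -6) → sum -3
(0, -6, -2) → sum -8

-1, 8, 8, 2, 4, 14, 5, -4, -3, 15, 16, 12, -3, -8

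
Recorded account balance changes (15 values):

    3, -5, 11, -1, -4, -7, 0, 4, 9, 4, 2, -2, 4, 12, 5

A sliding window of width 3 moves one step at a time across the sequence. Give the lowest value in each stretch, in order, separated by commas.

3 -5 11 → min -5
-5 11 -1 → min -5
11 -1 -4 → min -4
-1 -4 -7 → min -7
-4 -7 0 → min -7
-7 0 4 → min -7
0 4 9 → min 0
4 9 4 → min 4
9 4 2 → min 2
4 2 -2 → min -2
2 -2 4 → min -2
-2 4 12 → min -2
4 12 5 → min 4

-5, -5, -4, -7, -7, -7, 0, 4, 2, -2, -2, -2, 4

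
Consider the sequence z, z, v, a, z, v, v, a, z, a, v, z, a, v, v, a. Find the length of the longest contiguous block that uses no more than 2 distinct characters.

4

add z: window [z] (1 distinct), len 1
add z: window [z, z] (1 distinct), len 2
add v: window [z, z, v] (2 distinct), len 3
add a: window [v, a] (2 distinct), len 2
add z: window [a, z] (2 distinct), len 2
add v: window [z, v] (2 distinct), len 2
add v: window [z, v, v] (2 distinct), len 3
add a: window [v, v, a] (2 distinct), len 3
add z: window [a, z] (2 distinct), len 2
add a: window [a, z, a] (2 distinct), len 3
add v: window [a, v] (2 distinct), len 2
add z: window [v, z] (2 distinct), len 2
add a: window [z, a] (2 distinct), len 2
add v: window [a, v] (2 distinct), len 2
add v: window [a, v, v] (2 distinct), len 3
add a: window [a, v, v, a] (2 distinct), len 4
Longest length with ≤2 distinct: 4.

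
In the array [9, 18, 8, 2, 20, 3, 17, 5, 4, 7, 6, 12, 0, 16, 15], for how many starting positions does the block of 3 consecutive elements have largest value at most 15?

4

9 18 8 → max 18
18 8 2 → max 18
8 2 20 → max 20
2 20 3 → max 20
20 3 17 → max 20
3 17 5 → max 17
17 5 4 → max 17
5 4 7 → max 7  ≤ 15 ✓
4 7 6 → max 7  ≤ 15 ✓
7 6 12 → max 12  ≤ 15 ✓
6 12 0 → max 12  ≤ 15 ✓
12 0 16 → max 16
0 16 15 → max 16
4 windows satisfy the condition.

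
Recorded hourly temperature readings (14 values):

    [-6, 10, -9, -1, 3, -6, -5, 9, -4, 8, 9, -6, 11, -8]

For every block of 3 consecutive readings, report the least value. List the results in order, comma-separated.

-6 10 -9 → min -9
10 -9 -1 → min -9
-9 -1 3 → min -9
-1 3 -6 → min -6
3 -6 -5 → min -6
-6 -5 9 → min -6
-5 9 -4 → min -5
9 -4 8 → min -4
-4 8 9 → min -4
8 9 -6 → min -6
9 -6 11 → min -6
-6 11 -8 → min -8

-9, -9, -9, -6, -6, -6, -5, -4, -4, -6, -6, -8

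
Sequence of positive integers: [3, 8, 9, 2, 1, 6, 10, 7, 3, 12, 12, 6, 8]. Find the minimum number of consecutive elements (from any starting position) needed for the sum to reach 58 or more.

7

add 3: running sum 3 < 58
add 8: running sum 11 < 58
add 9: running sum 20 < 58
add 2: running sum 22 < 58
add 1: running sum 23 < 58
add 6: running sum 29 < 58
add 10: running sum 39 < 58
add 7: running sum 46 < 58
add 3: running sum 49 < 58
add 12: shortest ending here [8, 9, 2, 1, 6, 10, 7, 3, 12] sum 58, len 9
add 12: shortest ending here [9, 2, 1, 6, 10, 7, 3, 12, 12] sum 62, len 9
add 6: shortest ending here [2, 1, 6, 10, 7, 3, 12, 12, 6] sum 59, len 9
add 8: shortest ending here [10, 7, 3, 12, 12, 6, 8] sum 58, len 7
Shortest qualifying length: 7.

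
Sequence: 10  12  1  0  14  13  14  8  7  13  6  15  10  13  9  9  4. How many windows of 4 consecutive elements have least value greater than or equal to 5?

9

(10, 12, 1, 0) → min 0
(12, 1, 0, 14) → min 0
(1, 0, 14, 13) → min 0
(0, 14, 13, 14) → min 0
(14, 13, 14, 8) → min 8  ≥ 5 ✓
(13, 14, 8, 7) → min 7  ≥ 5 ✓
(14, 8, 7, 13) → min 7  ≥ 5 ✓
(8, 7, 13, 6) → min 6  ≥ 5 ✓
(7, 13, 6, 15) → min 6  ≥ 5 ✓
(13, 6, 15, 10) → min 6  ≥ 5 ✓
(6, 15, 10, 13) → min 6  ≥ 5 ✓
(15, 10, 13, 9) → min 9  ≥ 5 ✓
(10, 13, 9, 9) → min 9  ≥ 5 ✓
(13, 9, 9, 4) → min 4
9 windows satisfy the condition.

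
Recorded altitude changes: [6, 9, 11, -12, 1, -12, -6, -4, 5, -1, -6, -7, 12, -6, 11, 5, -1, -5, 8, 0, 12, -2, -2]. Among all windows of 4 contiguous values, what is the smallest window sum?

-29

Each size-4 window and its sum:
[6, 9, 11, -12] → sum 14
[9, 11, -12, 1] → sum 9
[11, -12, 1, -12] → sum -12
[-12, 1, -12, -6] → sum -29
[1, -12, -6, -4] → sum -21
[-12, -6, -4, 5] → sum -17
[-6, -4, 5, -1] → sum -6
[-4, 5, -1, -6] → sum -6
[5, -1, -6, -7] → sum -9
[-1, -6, -7, 12] → sum -2
[-6, -7, 12, -6] → sum -7
[-7, 12, -6, 11] → sum 10
[12, -6, 11, 5] → sum 22
[-6, 11, 5, -1] → sum 9
[11, 5, -1, -5] → sum 10
[5, -1, -5, 8] → sum 7
[-1, -5, 8, 0] → sum 2
[-5, 8, 0, 12] → sum 15
[8, 0, 12, -2] → sum 18
[0, 12, -2, -2] → sum 8
Smallest of these is -29.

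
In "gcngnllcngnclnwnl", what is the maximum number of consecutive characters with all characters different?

add g: [g] len 1
add c: [g, c] len 2
add n: [g, c, n] len 3
add g (repeat g, move left end past it): [c, n, g] len 3
add n (repeat n, move left end past it): [g, n] len 2
add l: [g, n, l] len 3
add l (repeat l, move left end past it): [l] len 1
add c: [l, c] len 2
add n: [l, c, n] len 3
add g: [l, c, n, g] len 4
add n (repeat n, move left end past it): [g, n] len 2
add c: [g, n, c] len 3
add l: [g, n, c, l] len 4
add n (repeat n, move left end past it): [c, l, n] len 3
add w: [c, l, n, w] len 4
add n (repeat n, move left end past it): [w, n] len 2
add l: [w, n, l] len 3
Longest all-distinct length: 4.

4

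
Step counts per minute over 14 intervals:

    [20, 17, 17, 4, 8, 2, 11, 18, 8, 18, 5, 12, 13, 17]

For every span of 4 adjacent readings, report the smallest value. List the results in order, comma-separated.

(20, 17, 17, 4) → min 4
(17, 17, 4, 8) → min 4
(17, 4, 8, 2) → min 2
(4, 8, 2, 11) → min 2
(8, 2, 11, 18) → min 2
(2, 11, 18, 8) → min 2
(11, 18, 8, 18) → min 8
(18, 8, 18, 5) → min 5
(8, 18, 5, 12) → min 5
(18, 5, 12, 13) → min 5
(5, 12, 13, 17) → min 5

4, 4, 2, 2, 2, 2, 8, 5, 5, 5, 5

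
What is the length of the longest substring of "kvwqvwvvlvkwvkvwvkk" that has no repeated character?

add k: [k] len 1
add v: [k, v] len 2
add w: [k, v, w] len 3
add q: [k, v, w, q] len 4
add v (repeat v, move left end past it): [w, q, v] len 3
add w (repeat w, move left end past it): [q, v, w] len 3
add v (repeat v, move left end past it): [w, v] len 2
add v (repeat v, move left end past it): [v] len 1
add l: [v, l] len 2
add v (repeat v, move left end past it): [l, v] len 2
add k: [l, v, k] len 3
add w: [l, v, k, w] len 4
add v (repeat v, move left end past it): [k, w, v] len 3
add k (repeat k, move left end past it): [w, v, k] len 3
add v (repeat v, move left end past it): [k, v] len 2
add w: [k, v, w] len 3
add v (repeat v, move left end past it): [w, v] len 2
add k: [w, v, k] len 3
add k (repeat k, move left end past it): [k] len 1
Longest all-distinct length: 4.

4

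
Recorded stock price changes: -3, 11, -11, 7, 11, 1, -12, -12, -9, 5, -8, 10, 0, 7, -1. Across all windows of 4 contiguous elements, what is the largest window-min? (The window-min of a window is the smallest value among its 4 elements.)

Each size-4 window and its min:
(-3, 11, -11, 7) → min -11
(11, -11, 7, 11) → min -11
(-11, 7, 11, 1) → min -11
(7, 11, 1, -12) → min -12
(11, 1, -12, -12) → min -12
(1, -12, -12, -9) → min -12
(-12, -12, -9, 5) → min -12
(-12, -9, 5, -8) → min -12
(-9, 5, -8, 10) → min -9
(5, -8, 10, 0) → min -8
(-8, 10, 0, 7) → min -8
(10, 0, 7, -1) → min -1
Largest of these is -1.

-1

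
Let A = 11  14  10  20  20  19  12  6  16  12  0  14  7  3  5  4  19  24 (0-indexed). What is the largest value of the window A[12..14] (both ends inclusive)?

Elements at indices 12..14: 7, 3, 5
max(7, 3, 5) = 7

7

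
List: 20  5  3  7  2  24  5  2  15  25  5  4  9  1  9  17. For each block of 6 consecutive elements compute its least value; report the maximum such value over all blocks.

Window mins for each of the 11 positions:
20 5 3 7 2 24 → min 2
5 3 7 2 24 5 → min 2
3 7 2 24 5 2 → min 2
7 2 24 5 2 15 → min 2
2 24 5 2 15 25 → min 2
24 5 2 15 25 5 → min 2
5 2 15 25 5 4 → min 2
2 15 25 5 4 9 → min 2
15 25 5 4 9 1 → min 1
25 5 4 9 1 9 → min 1
5 4 9 1 9 17 → min 1
Maximum of these is 2.

2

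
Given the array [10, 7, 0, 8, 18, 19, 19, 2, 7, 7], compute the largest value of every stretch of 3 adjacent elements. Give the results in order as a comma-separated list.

10, 8, 18, 19, 19, 19, 19, 7

Sliding a size-3 window across the 10 values:
[10, 7, 0] → max 10
[7, 0, 8] → max 8
[0, 8, 18] → max 18
[8, 18, 19] → max 19
[18, 19, 19] → max 19
[19, 19, 2] → max 19
[19, 2, 7] → max 19
[2, 7, 7] → max 7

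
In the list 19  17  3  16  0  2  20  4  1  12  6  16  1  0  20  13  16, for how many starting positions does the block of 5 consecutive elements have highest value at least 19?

19 17 3 16 0 → max 19  ≥ 19 ✓
17 3 16 0 2 → max 17
3 16 0 2 20 → max 20  ≥ 19 ✓
16 0 2 20 4 → max 20  ≥ 19 ✓
0 2 20 4 1 → max 20  ≥ 19 ✓
2 20 4 1 12 → max 20  ≥ 19 ✓
20 4 1 12 6 → max 20  ≥ 19 ✓
4 1 12 6 16 → max 16
1 12 6 16 1 → max 16
12 6 16 1 0 → max 16
6 16 1 0 20 → max 20  ≥ 19 ✓
16 1 0 20 13 → max 20  ≥ 19 ✓
1 0 20 13 16 → max 20  ≥ 19 ✓
9 windows satisfy the condition.

9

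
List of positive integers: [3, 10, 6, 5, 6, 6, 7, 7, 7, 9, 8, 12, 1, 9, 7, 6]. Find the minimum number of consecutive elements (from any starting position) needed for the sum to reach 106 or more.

add 3: running sum 3 < 106
add 10: running sum 13 < 106
add 6: running sum 19 < 106
add 5: running sum 24 < 106
add 6: running sum 30 < 106
add 6: running sum 36 < 106
add 7: running sum 43 < 106
add 7: running sum 50 < 106
add 7: running sum 57 < 106
add 9: running sum 66 < 106
add 8: running sum 74 < 106
add 12: running sum 86 < 106
add 1: running sum 87 < 106
add 9: running sum 96 < 106
add 7: running sum 103 < 106
end 15: [10, 6, 5, 6, 6, 7, 7, 7, 9, 8, 12, 1, 9, 7, 6] sum 106, len 15
Shortest qualifying length: 15.

15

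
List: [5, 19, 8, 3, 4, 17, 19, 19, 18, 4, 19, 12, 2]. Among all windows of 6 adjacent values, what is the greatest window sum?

96

(5, 19, 8, 3, 4, 17) → sum 56
(19, 8, 3, 4, 17, 19) → sum 70
(8, 3, 4, 17, 19, 19) → sum 70
(3, 4, 17, 19, 19, 18) → sum 80
(4, 17, 19, 19, 18, 4) → sum 81
(17, 19, 19, 18, 4, 19) → sum 96
(19, 19, 18, 4, 19, 12) → sum 91
(19, 18, 4, 19, 12, 2) → sum 74
Greatest of these is 96.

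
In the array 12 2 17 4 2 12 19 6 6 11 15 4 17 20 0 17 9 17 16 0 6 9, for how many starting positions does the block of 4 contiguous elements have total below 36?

4

[12, 2, 17, 4] → sum 35  < 36 ✓
[2, 17, 4, 2] → sum 25  < 36 ✓
[17, 4, 2, 12] → sum 35  < 36 ✓
[4, 2, 12, 19] → sum 37
[2, 12, 19, 6] → sum 39
[12, 19, 6, 6] → sum 43
[19, 6, 6, 11] → sum 42
[6, 6, 11, 15] → sum 38
[6, 11, 15, 4] → sum 36
[11, 15, 4, 17] → sum 47
[15, 4, 17, 20] → sum 56
[4, 17, 20, 0] → sum 41
[17, 20, 0, 17] → sum 54
[20, 0, 17, 9] → sum 46
[0, 17, 9, 17] → sum 43
[17, 9, 17, 16] → sum 59
[9, 17, 16, 0] → sum 42
[17, 16, 0, 6] → sum 39
[16, 0, 6, 9] → sum 31  < 36 ✓
4 windows satisfy the condition.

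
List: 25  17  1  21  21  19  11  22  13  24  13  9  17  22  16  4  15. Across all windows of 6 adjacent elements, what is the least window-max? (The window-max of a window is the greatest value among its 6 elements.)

21

25 17 1 21 21 19 → max 25
17 1 21 21 19 11 → max 21
1 21 21 19 11 22 → max 22
21 21 19 11 22 13 → max 22
21 19 11 22 13 24 → max 24
19 11 22 13 24 13 → max 24
11 22 13 24 13 9 → max 24
22 13 24 13 9 17 → max 24
13 24 13 9 17 22 → max 24
24 13 9 17 22 16 → max 24
13 9 17 22 16 4 → max 22
9 17 22 16 4 15 → max 22
Least of these is 21.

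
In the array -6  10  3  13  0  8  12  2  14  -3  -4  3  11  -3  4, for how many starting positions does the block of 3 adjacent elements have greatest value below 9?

1

[-6, 10, 3] → max 10
[10, 3, 13] → max 13
[3, 13, 0] → max 13
[13, 0, 8] → max 13
[0, 8, 12] → max 12
[8, 12, 2] → max 12
[12, 2, 14] → max 14
[2, 14, -3] → max 14
[14, -3, -4] → max 14
[-3, -4, 3] → max 3  < 9 ✓
[-4, 3, 11] → max 11
[3, 11, -3] → max 11
[11, -3, 4] → max 11
1 window satisfy the condition.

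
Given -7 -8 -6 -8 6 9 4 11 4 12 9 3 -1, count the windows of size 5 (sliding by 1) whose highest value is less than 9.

1

-7 -8 -6 -8 6 → max 6  < 9 ✓
-8 -6 -8 6 9 → max 9
-6 -8 6 9 4 → max 9
-8 6 9 4 11 → max 11
6 9 4 11 4 → max 11
9 4 11 4 12 → max 12
4 11 4 12 9 → max 12
11 4 12 9 3 → max 12
4 12 9 3 -1 → max 12
1 window satisfy the condition.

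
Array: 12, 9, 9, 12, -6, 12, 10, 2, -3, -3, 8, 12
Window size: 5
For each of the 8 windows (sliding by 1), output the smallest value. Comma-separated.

[12, 9, 9, 12, -6] → min -6
[9, 9, 12, -6, 12] → min -6
[9, 12, -6, 12, 10] → min -6
[12, -6, 12, 10, 2] → min -6
[-6, 12, 10, 2, -3] → min -6
[12, 10, 2, -3, -3] → min -3
[10, 2, -3, -3, 8] → min -3
[2, -3, -3, 8, 12] → min -3

-6, -6, -6, -6, -6, -3, -3, -3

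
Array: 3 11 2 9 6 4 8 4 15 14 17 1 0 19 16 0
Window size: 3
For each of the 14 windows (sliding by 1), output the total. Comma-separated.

16, 22, 17, 19, 18, 16, 27, 33, 46, 32, 18, 20, 35, 35

[3, 11, 2] → sum 16
[11, 2, 9] → sum 22
[2, 9, 6] → sum 17
[9, 6, 4] → sum 19
[6, 4, 8] → sum 18
[4, 8, 4] → sum 16
[8, 4, 15] → sum 27
[4, 15, 14] → sum 33
[15, 14, 17] → sum 46
[14, 17, 1] → sum 32
[17, 1, 0] → sum 18
[1, 0, 19] → sum 20
[0, 19, 16] → sum 35
[19, 16, 0] → sum 35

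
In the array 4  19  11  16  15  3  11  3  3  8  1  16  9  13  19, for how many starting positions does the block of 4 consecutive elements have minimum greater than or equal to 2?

[4, 19, 11, 16] → min 4  ≥ 2 ✓
[19, 11, 16, 15] → min 11  ≥ 2 ✓
[11, 16, 15, 3] → min 3  ≥ 2 ✓
[16, 15, 3, 11] → min 3  ≥ 2 ✓
[15, 3, 11, 3] → min 3  ≥ 2 ✓
[3, 11, 3, 3] → min 3  ≥ 2 ✓
[11, 3, 3, 8] → min 3  ≥ 2 ✓
[3, 3, 8, 1] → min 1
[3, 8, 1, 16] → min 1
[8, 1, 16, 9] → min 1
[1, 16, 9, 13] → min 1
[16, 9, 13, 19] → min 9  ≥ 2 ✓
8 windows satisfy the condition.

8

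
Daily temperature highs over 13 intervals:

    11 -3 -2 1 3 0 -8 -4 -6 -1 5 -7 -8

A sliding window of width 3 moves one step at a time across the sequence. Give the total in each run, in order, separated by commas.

Sliding a size-3 window across the 13 values:
(11, -3, -2) → sum 6
(-3, -2, 1) → sum -4
(-2, 1, 3) → sum 2
(1, 3, 0) → sum 4
(3, 0, -8) → sum -5
(0, -8, -4) → sum -12
(-8, -4, -6) → sum -18
(-4, -6, -1) → sum -11
(-6, -1, 5) → sum -2
(-1, 5, -7) → sum -3
(5, -7, -8) → sum -10

6, -4, 2, 4, -5, -12, -18, -11, -2, -3, -10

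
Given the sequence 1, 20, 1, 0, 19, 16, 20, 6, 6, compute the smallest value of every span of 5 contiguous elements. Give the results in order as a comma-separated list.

Sliding a size-5 window across the 9 values:
[1, 20, 1, 0, 19] → min 0
[20, 1, 0, 19, 16] → min 0
[1, 0, 19, 16, 20] → min 0
[0, 19, 16, 20, 6] → min 0
[19, 16, 20, 6, 6] → min 6

0, 0, 0, 0, 6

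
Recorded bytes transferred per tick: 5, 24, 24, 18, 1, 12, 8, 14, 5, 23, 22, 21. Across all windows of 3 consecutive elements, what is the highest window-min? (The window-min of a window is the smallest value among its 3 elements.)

5 24 24 → min 5
24 24 18 → min 18
24 18 1 → min 1
18 1 12 → min 1
1 12 8 → min 1
12 8 14 → min 8
8 14 5 → min 5
14 5 23 → min 5
5 23 22 → min 5
23 22 21 → min 21
Highest of these is 21.

21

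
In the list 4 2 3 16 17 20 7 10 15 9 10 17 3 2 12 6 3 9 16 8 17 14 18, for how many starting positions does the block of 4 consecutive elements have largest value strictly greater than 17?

4 2 3 16 → max 16
2 3 16 17 → max 17
3 16 17 20 → max 20  > 17 ✓
16 17 20 7 → max 20  > 17 ✓
17 20 7 10 → max 20  > 17 ✓
20 7 10 15 → max 20  > 17 ✓
7 10 15 9 → max 15
10 15 9 10 → max 15
15 9 10 17 → max 17
9 10 17 3 → max 17
10 17 3 2 → max 17
17 3 2 12 → max 17
3 2 12 6 → max 12
2 12 6 3 → max 12
12 6 3 9 → max 12
6 3 9 16 → max 16
3 9 16 8 → max 16
9 16 8 17 → max 17
16 8 17 14 → max 17
8 17 14 18 → max 18  > 17 ✓
5 windows satisfy the condition.

5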